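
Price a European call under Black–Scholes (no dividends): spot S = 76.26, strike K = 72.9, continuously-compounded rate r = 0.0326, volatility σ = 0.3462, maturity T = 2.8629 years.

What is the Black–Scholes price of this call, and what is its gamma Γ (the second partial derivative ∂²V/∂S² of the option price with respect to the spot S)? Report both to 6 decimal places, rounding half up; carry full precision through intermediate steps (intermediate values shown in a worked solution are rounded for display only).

price = 21.804998
Γ = 0.007764

σ√T = 0.3462·√2.8629 = 0.585774
d₁ = (ln(S/K) + (r+σ²/2)T) / (σ√T) = (ln(76.26/72.9) + (0.0326+0.3462²/2)·2.8629) / 0.585774 = (0.045060 + 0.264896) / 0.585774 = 0.529139
d₂ = d₁ − σ√T = 0.529139 − 0.585774 = -0.056635
e^{−rT} = e^{−0.0326·2.8629} = 0.910892
N(d₁) = 0.701646,  N(d₂) = 0.477418
Call price V = S·N(d₁) − K·e^{−rT}·N(d₂) = 53.507493 − 31.702495 = 21.804998
φ(d₁) = (1/√(2π))·e^{−d₁²/2} = 0.346826
Γ = φ(d₁) / (S·σ·√T) = 0.007764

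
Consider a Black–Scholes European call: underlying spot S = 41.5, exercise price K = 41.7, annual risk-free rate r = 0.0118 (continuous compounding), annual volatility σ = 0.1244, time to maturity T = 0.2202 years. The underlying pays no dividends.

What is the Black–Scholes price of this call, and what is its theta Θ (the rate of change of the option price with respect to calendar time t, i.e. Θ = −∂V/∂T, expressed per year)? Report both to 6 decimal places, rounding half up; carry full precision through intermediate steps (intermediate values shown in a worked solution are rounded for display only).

σ√T = 0.1244·√0.2202 = 0.058375
d₁ = (ln(S/K) + (r+σ²/2)T) / (σ√T) = (ln(41.5/41.7) + (0.0118+0.1244²/2)·0.2202) / 0.058375 = (-0.004808 + 0.004302) / 0.058375 = -0.008660
d₂ = d₁ − σ√T = -0.008660 − 0.058375 = -0.067035
e^{−rT} = e^{−0.0118·0.2202} = 0.997405
N(d₁) = 0.496545,  N(d₂) = 0.473277
Call price V = S·N(d₁) − K·e^{−rT}·N(d₂) = 20.606633 − 19.684436 = 0.922197
φ(d₁) = (1/√(2π))·e^{−d₁²/2} = 0.398927
Θ = −S·φ(d₁)·σ/(2√T) − r·K·e^{−rT}·N(d₂) = −2.194439 − 0.232276 = -2.426716

price = 0.922197
Θ = -2.426716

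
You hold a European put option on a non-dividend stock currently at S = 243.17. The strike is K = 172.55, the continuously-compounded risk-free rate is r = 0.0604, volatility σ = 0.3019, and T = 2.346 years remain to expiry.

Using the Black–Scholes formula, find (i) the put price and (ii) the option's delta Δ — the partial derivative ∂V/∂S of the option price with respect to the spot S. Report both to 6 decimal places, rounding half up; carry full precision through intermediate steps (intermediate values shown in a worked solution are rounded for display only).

price = 6.585032
Δ = -0.100349

σ√T = 0.3019·√2.346 = 0.462410
d₁ = (ln(S/K) + (r+σ²/2)T) / (σ√T) = (ln(243.17/172.55) + (0.0604+0.3019²/2)·2.346) / 0.462410 = (0.343074 + 0.248610) / 0.462410 = 1.279565
d₂ = d₁ − σ√T = 1.279565 − 0.462410 = 0.817155
e^{−rT} = e^{−0.0604·2.346} = 0.867883
N(−d₁) = 0.100349,  N(−d₂) = 0.206920
Put price V = K·e^{−rT}·N(−d₂) − S·N(−d₁) = 30.986911 − 24.401879 = 6.585032
Δ = −N(−d₁) = -0.100349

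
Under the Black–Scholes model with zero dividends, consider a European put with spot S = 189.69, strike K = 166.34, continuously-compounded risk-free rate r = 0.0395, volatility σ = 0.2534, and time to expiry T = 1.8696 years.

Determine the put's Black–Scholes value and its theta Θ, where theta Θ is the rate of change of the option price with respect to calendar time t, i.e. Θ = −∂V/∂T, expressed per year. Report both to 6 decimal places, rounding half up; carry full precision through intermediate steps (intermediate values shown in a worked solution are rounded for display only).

price = 10.050251
Θ = -3.171037

σ√T = 0.2534·√1.8696 = 0.346482
d₁ = (ln(S/K) + (r+σ²/2)T) / (σ√T) = (ln(189.69/166.34) + (0.0395+0.2534²/2)·1.8696) / 0.346482 = (0.131357 + 0.133874) / 0.346482 = 0.765498
d₂ = d₁ − σ√T = 0.765498 − 0.346482 = 0.419016
e^{−rT} = e^{−0.0395·1.8696} = 0.928812
N(−d₁) = 0.221988,  N(−d₂) = 0.337602
Put price V = K·e^{−rT}·N(−d₂) − S·N(−d₁) = 52.159066 − 42.108816 = 10.050251
φ(d₁) = (1/√(2π))·e^{−d₁²/2} = 0.297622
Θ = −S·φ(d₁)·σ/(2√T) + r·K·e^{−rT}·N(−d₂) = −5.231320 + 2.060283 = -3.171037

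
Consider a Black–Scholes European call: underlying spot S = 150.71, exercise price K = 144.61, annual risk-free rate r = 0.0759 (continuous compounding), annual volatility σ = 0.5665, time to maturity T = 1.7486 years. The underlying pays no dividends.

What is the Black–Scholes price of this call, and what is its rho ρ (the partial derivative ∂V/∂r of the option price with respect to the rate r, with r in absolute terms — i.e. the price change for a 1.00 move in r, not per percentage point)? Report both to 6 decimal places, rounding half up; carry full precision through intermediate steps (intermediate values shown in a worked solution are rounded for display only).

price = 53.565171
ρ = 98.195871

σ√T = 0.5665·√1.7486 = 0.749109
d₁ = (ln(S/K) + (r+σ²/2)T) / (σ√T) = (ln(150.71/144.61) + (0.0759+0.5665²/2)·1.7486) / 0.749109 = (0.041317 + 0.413301) / 0.749109 = 0.606878
d₂ = d₁ − σ√T = 0.606878 − 0.749109 = -0.142231
e^{−rT} = e^{−0.0759·1.7486} = 0.875711
N(d₁) = 0.728034,  N(d₂) = 0.443449
Call price V = S·N(d₁) − K·e^{−rT}·N(d₂) = 109.722023 − 56.156852 = 53.565171
ρ = K·T·e^{−rT}·N(d₂) = 98.195871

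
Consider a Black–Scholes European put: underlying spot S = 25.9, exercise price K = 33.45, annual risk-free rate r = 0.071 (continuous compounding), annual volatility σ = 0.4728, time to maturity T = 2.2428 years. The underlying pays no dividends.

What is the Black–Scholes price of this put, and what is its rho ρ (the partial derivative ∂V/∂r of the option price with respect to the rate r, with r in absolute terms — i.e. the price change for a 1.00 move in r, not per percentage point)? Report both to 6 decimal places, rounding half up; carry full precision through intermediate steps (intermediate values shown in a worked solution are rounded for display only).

σ√T = 0.4728·√2.2428 = 0.708064
d₁ = (ln(S/K) + (r+σ²/2)T) / (σ√T) = (ln(25.9/33.45) + (0.071+0.4728²/2)·2.2428) / 0.708064 = (-0.255809 + 0.409916) / 0.708064 = 0.217646
d₂ = d₁ − σ√T = 0.217646 − 0.708064 = -0.490418
e^{−rT} = e^{−0.071·2.2428} = 0.852793
N(−d₁) = 0.413852,  N(−d₂) = 0.688081
Put price V = K·e^{−rT}·N(−d₂) − S·N(−d₁) = 19.628140 − 10.718776 = 8.909363
ρ = −K·T·e^{−rT}·N(−d₂) = -44.021991

price = 8.909363
ρ = -44.021991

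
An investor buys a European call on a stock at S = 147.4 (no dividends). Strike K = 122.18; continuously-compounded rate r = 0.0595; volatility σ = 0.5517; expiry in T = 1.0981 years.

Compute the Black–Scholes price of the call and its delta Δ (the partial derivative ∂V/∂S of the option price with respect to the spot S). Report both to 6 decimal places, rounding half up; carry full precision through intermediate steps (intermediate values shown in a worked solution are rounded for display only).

σ√T = 0.5517·√1.0981 = 0.578128
d₁ = (ln(S/K) + (r+σ²/2)T) / (σ√T) = (ln(147.4/122.18) + (0.0595+0.5517²/2)·1.0981) / 0.578128 = (0.187655 + 0.232453) / 0.578128 = 0.726669
d₂ = d₁ − σ√T = 0.726669 − 0.578128 = 0.148541
e^{−rT} = e^{−0.0595·1.0981} = 0.936752
N(d₁) = 0.766286,  N(d₂) = 0.559042
Call price V = S·N(d₁) − K·e^{−rT}·N(d₂) = 112.950491 − 63.983665 = 48.966827
Δ = N(d₁) = 0.766286

price = 48.966827
Δ = 0.766286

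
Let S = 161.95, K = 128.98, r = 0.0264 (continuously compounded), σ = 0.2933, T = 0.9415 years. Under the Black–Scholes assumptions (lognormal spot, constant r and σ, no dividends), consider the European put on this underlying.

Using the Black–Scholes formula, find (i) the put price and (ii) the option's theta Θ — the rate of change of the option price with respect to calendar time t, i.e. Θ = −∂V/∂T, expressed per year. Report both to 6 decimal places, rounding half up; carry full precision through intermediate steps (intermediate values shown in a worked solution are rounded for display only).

price = 4.150844
Θ = -4.990223

σ√T = 0.2933·√0.9415 = 0.284592
d₁ = (ln(S/K) + (r+σ²/2)T) / (σ√T) = (ln(161.95/128.98) + (0.0264+0.2933²/2)·0.9415) / 0.284592 = (0.227630 + 0.065352) / 0.284592 = 1.029482
d₂ = d₁ − σ√T = 1.029482 − 0.284592 = 0.744891
e^{−rT} = e^{−0.0264·0.9415} = 0.975451
N(−d₁) = 0.151627,  N(−d₂) = 0.228169
Put price V = K·e^{−rT}·N(−d₂) − S·N(−d₁) = 28.706764 − 24.555920 = 4.150844
φ(d₁) = (1/√(2π))·e^{−d₁²/2} = 0.234839
Θ = −S·φ(d₁)·σ/(2√T) + r·K·e^{−rT}·N(−d₂) = −5.748082 + 0.757859 = -4.990223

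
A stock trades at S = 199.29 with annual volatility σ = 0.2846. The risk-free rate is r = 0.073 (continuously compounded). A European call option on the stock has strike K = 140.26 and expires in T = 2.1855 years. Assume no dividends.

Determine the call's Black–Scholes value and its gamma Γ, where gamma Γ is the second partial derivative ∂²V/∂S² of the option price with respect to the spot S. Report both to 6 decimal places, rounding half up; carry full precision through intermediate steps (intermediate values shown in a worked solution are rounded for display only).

σ√T = 0.2846·√2.1855 = 0.420737
d₁ = (ln(S/K) + (r+σ²/2)T) / (σ√T) = (ln(199.29/140.26) + (0.073+0.2846²/2)·2.1855) / 0.420737 = (0.351263 + 0.248051) / 0.420737 = 1.424441
d₂ = d₁ − σ√T = 1.424441 − 0.420737 = 1.003704
e^{−rT} = e^{−0.073·2.1855} = 0.852535
N(d₁) = 0.922841,  N(d₂) = 0.842239
Call price V = S·N(d₁) − K·e^{−rT}·N(d₂) = 183.912890 − 100.712037 = 83.200853
φ(d₁) = (1/√(2π))·e^{−d₁²/2} = 0.144648
Γ = φ(d₁) / (S·σ·√T) = 0.001725

price = 83.200853
Γ = 0.001725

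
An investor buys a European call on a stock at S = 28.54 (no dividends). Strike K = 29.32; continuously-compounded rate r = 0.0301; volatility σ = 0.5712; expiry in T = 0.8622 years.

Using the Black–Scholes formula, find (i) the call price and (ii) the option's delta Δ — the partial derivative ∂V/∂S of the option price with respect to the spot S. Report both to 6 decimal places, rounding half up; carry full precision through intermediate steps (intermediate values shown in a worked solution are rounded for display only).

σ√T = 0.5712·√0.8622 = 0.530386
d₁ = (ln(S/K) + (r+σ²/2)T) / (σ√T) = (ln(28.54/29.32) + (0.0301+0.5712²/2)·0.8622) / 0.530386 = (-0.026963 + 0.166607) / 0.530386 = 0.263287
d₂ = d₁ − σ√T = 0.263287 − 0.530386 = -0.267099
e^{−rT} = e^{−0.0301·0.8622} = 0.974382
N(d₁) = 0.603835,  N(d₂) = 0.394696
Call price V = S·N(d₁) − K·e^{−rT}·N(d₂) = 17.233458 − 11.276028 = 5.957430
Δ = N(d₁) = 0.603835

price = 5.957430
Δ = 0.603835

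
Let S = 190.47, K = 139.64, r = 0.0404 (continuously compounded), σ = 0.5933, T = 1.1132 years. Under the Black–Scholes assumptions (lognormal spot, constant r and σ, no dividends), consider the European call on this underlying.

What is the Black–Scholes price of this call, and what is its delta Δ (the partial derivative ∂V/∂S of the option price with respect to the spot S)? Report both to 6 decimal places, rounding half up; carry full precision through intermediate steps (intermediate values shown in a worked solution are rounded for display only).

σ√T = 0.5933·√1.1132 = 0.625981
d₁ = (ln(S/K) + (r+σ²/2)T) / (σ√T) = (ln(190.47/139.64) + (0.0404+0.5933²/2)·1.1132) / 0.625981 = (0.310427 + 0.240899) / 0.625981 = 0.880740
d₂ = d₁ − σ√T = 0.880740 − 0.625981 = 0.254759
e^{−rT} = e^{−0.0404·1.1132} = 0.956023
N(d₁) = 0.810771,  N(d₂) = 0.600545
Call price V = S·N(d₁) − K·e^{−rT}·N(d₂) = 154.427497 − 80.172254 = 74.255243
Δ = N(d₁) = 0.810771

price = 74.255243
Δ = 0.810771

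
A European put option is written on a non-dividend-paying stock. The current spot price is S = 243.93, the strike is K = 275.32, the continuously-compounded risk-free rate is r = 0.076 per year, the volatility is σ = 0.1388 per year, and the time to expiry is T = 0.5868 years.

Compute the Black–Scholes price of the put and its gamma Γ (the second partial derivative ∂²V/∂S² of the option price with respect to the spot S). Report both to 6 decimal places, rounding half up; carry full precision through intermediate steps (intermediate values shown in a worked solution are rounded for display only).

σ√T = 0.1388·√0.5868 = 0.106325
d₁ = (ln(S/K) + (r+σ²/2)T) / (σ√T) = (ln(243.93/275.32) + (0.076+0.1388²/2)·0.5868) / 0.106325 = (-0.121053 + 0.050249) / 0.106325 = -0.665917
d₂ = d₁ − σ√T = -0.665917 − 0.106325 = -0.772242
e^{−rT} = e^{−0.076·0.5868} = 0.956383
N(−d₁) = 0.747268,  N(−d₂) = 0.780014
Put price V = K·e^{−rT}·N(−d₂) − S·N(−d₁) = 205.386654 − 182.281061 = 23.105593
φ(d₁) = (1/√(2π))·e^{−d₁²/2} = 0.319608
Γ = φ(d₁) / (S·σ·√T) = 0.012323

price = 23.105593
Γ = 0.012323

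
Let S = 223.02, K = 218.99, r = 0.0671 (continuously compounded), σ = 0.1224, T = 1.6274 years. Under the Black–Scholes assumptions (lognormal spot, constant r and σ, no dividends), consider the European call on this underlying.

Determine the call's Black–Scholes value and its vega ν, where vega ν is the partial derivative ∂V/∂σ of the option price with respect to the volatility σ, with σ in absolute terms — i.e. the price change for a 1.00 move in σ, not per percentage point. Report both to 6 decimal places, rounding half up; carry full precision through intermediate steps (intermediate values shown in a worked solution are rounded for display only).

price = 30.494332
ν = 76.097879

σ√T = 0.1224·√1.6274 = 0.156145
d₁ = (ln(S/K) + (r+σ²/2)T) / (σ√T) = (ln(223.02/218.99) + (0.0671+0.1224²/2)·1.6274) / 0.156145 = (0.018235 + 0.121389) / 0.156145 = 0.894197
d₂ = d₁ − σ√T = 0.894197 − 0.156145 = 0.738052
e^{−rT} = e^{−0.0671·1.6274} = 0.896552
N(d₁) = 0.814392,  N(d₂) = 0.769759
Call price V = S·N(d₁) − K·e^{−rT}·N(d₂) = 181.625662 − 151.131330 = 30.494332
φ(d₁) = (1/√(2π))·e^{−d₁²/2} = 0.267474
ν = S·φ(d₁)·√T = 76.097879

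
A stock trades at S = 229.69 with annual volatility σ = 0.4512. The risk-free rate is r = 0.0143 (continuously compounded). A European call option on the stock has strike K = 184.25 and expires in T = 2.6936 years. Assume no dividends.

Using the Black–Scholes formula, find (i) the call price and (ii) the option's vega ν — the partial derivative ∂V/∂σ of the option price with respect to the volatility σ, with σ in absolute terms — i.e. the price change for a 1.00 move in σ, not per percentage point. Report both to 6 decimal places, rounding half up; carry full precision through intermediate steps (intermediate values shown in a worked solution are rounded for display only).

price = 88.344845
ν = 116.055018

σ√T = 0.4512·√2.6936 = 0.740518
d₁ = (ln(S/K) + (r+σ²/2)T) / (σ√T) = (ln(229.69/184.25) + (0.0143+0.4512²/2)·2.6936) / 0.740518 = (0.220437 + 0.312702) / 0.740518 = 0.719954
d₂ = d₁ − σ√T = 0.719954 − 0.740518 = -0.020564
e^{−rT} = e^{−0.0143·2.6936} = 0.962214
N(d₁) = 0.764223,  N(d₂) = 0.491797
Call price V = S·N(d₁) − K·e^{−rT}·N(d₂) = 175.534467 − 87.189622 = 88.344845
φ(d₁) = (1/√(2π))·e^{−d₁²/2} = 0.307861
ν = S·φ(d₁)·√T = 116.055018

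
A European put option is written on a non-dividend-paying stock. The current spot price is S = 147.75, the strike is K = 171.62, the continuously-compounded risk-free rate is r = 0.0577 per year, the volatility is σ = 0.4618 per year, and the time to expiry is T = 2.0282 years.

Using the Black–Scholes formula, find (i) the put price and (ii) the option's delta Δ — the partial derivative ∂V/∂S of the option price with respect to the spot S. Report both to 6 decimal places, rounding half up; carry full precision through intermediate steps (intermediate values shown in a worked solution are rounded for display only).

price = 41.216181
Δ = -0.390098

σ√T = 0.4618·√2.0282 = 0.657672
d₁ = (ln(S/K) + (r+σ²/2)T) / (σ√T) = (ln(147.75/171.62) + (0.0577+0.4618²/2)·2.0282) / 0.657672 = (-0.149761 + 0.333293) / 0.657672 = 0.279064
d₂ = d₁ − σ√T = 0.279064 − 0.657672 = -0.378608
e^{−rT} = e^{−0.0577·2.0282} = 0.889561
N(−d₁) = 0.390098,  N(−d₂) = 0.647511
Put price V = K·e^{−rT}·N(−d₂) − S·N(−d₁) = 98.853165 − 57.636984 = 41.216181
Δ = −N(−d₁) = -0.390098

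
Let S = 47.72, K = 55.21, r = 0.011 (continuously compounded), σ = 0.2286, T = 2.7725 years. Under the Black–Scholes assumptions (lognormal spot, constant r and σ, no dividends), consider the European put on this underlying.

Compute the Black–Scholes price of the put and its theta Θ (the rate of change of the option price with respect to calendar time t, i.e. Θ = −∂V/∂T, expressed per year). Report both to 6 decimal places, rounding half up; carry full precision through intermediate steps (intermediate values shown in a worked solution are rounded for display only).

price = 10.902145
Θ = -0.892670

σ√T = 0.2286·√2.7725 = 0.380638
d₁ = (ln(S/K) + (r+σ²/2)T) / (σ√T) = (ln(47.72/55.21) + (0.011+0.2286²/2)·2.7725) / 0.380638 = (-0.145793 + 0.102940) / 0.380638 = -0.112583
d₂ = d₁ − σ√T = -0.112583 − 0.380638 = -0.493221
e^{−rT} = e^{−0.011·2.7725} = 0.969963
N(−d₁) = 0.544819,  N(−d₂) = 0.689072
Put price V = K·e^{−rT}·N(−d₂) − S·N(−d₁) = 36.900930 − 25.998785 = 10.902145
φ(d₁) = (1/√(2π))·e^{−d₁²/2} = 0.396422
Θ = −S·φ(d₁)·σ/(2√T) + r·K·e^{−rT}·N(−d₂) = −1.298580 + 0.405910 = -0.892670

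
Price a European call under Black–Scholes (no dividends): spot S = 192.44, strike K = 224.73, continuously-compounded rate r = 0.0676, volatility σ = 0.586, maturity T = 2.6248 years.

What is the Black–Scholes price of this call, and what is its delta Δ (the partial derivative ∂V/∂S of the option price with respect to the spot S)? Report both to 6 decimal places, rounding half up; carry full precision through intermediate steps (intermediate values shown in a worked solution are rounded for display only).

σ√T = 0.586·√2.6248 = 0.949392
d₁ = (ln(S/K) + (r+σ²/2)T) / (σ√T) = (ln(192.44/224.73) + (0.0676+0.586²/2)·2.6248) / 0.949392 = (-0.155115 + 0.628109) / 0.949392 = 0.498207
d₂ = d₁ − σ√T = 0.498207 − 0.949392 = -0.451185
e^{−rT} = e^{−0.0676·2.6248} = 0.837414
N(d₁) = 0.690831,  N(d₂) = 0.325928
Call price V = S·N(d₁) − K·e^{−rT}·N(d₂) = 132.943519 − 61.337085 = 71.606434
Δ = N(d₁) = 0.690831

price = 71.606434
Δ = 0.690831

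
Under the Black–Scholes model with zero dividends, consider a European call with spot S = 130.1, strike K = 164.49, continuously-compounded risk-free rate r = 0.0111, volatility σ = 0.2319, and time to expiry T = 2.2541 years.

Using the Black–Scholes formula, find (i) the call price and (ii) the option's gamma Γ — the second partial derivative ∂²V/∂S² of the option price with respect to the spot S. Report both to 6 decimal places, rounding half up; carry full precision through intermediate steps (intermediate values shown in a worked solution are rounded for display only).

σ√T = 0.2319·√2.2541 = 0.348167
d₁ = (ln(S/K) + (r+σ²/2)T) / (σ√T) = (ln(130.1/164.49) + (0.0111+0.2319²/2)·2.2541) / 0.348167 = (-0.234546 + 0.085631) / 0.348167 = -0.427714
d₂ = d₁ − σ√T = -0.427714 − 0.348167 = -0.775881
e^{−rT} = e^{−0.0111·2.2541} = 0.975290
N(d₁) = 0.334430,  N(d₂) = 0.218910
Call price V = S·N(d₁) − K·e^{−rT}·N(d₂) = 43.509299 − 35.118680 = 8.390619
φ(d₁) = (1/√(2π))·e^{−d₁²/2} = 0.364070
Γ = φ(d₁) / (S·σ·√T) = 0.008037

price = 8.390619
Γ = 0.008037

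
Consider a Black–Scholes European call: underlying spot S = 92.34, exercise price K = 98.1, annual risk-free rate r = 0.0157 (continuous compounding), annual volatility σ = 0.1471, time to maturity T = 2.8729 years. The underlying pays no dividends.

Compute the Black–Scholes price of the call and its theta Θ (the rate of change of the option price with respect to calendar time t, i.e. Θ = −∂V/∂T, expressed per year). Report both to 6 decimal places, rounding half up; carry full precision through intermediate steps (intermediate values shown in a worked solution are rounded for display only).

σ√T = 0.1471·√2.8729 = 0.249329
d₁ = (ln(S/K) + (r+σ²/2)T) / (σ√T) = (ln(92.34/98.1) + (0.0157+0.1471²/2)·2.8729) / 0.249329 = (-0.060510 + 0.076187) / 0.249329 = 0.062877
d₂ = d₁ − σ√T = 0.062877 − 0.249329 = -0.186452
e^{−rT} = e^{−0.0157·2.8729} = 0.955898
N(d₁) = 0.525068,  N(d₂) = 0.426045
Call price V = S·N(d₁) − K·e^{−rT}·N(d₂) = 48.484760 − 39.951766 = 8.532994
φ(d₁) = (1/√(2π))·e^{−d₁²/2} = 0.398154
Θ = −S·φ(d₁)·σ/(2√T) − r·K·e^{−rT}·N(d₂) = −1.595379 − 0.627243 = -2.222622

price = 8.532994
Θ = -2.222622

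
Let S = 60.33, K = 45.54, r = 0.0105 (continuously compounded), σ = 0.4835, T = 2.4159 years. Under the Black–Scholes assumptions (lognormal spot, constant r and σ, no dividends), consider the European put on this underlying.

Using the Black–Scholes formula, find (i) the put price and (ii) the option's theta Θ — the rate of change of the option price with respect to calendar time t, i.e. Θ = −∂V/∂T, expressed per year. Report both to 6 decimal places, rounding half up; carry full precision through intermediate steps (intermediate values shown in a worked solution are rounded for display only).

σ√T = 0.4835·√2.4159 = 0.751512
d₁ = (ln(S/K) + (r+σ²/2)T) / (σ√T) = (ln(60.33/45.54) + (0.0105+0.4835²/2)·2.4159) / 0.751512 = (0.281238 + 0.307752) / 0.751512 = 0.783741
d₂ = d₁ − σ√T = 0.783741 − 0.751512 = 0.032229
e^{−rT} = e^{−0.0105·2.4159} = 0.974952
N(−d₁) = 0.216596,  N(−d₂) = 0.487145
Put price V = K·e^{−rT}·N(−d₂) − S·N(−d₁) = 21.628900 − 13.067245 = 8.561655
φ(d₁) = (1/√(2π))·e^{−d₁²/2} = 0.293446
Θ = −S·φ(d₁)·σ/(2√T) + r·K·e^{−rT}·N(−d₂) = −2.753517 + 0.227103 = -2.526414

price = 8.561655
Θ = -2.526414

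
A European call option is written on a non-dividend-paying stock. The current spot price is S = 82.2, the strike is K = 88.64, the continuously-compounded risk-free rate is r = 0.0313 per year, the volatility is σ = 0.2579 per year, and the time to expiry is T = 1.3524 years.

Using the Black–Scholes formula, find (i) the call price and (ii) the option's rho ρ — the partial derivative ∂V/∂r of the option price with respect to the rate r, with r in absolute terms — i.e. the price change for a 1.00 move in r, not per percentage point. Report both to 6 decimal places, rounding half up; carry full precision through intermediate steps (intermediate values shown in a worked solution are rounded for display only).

σ√T = 0.2579·√1.3524 = 0.299919
d₁ = (ln(S/K) + (r+σ²/2)T) / (σ√T) = (ln(82.2/88.64) + (0.0313+0.2579²/2)·1.3524) / 0.299919 = (-0.075428 + 0.087306) / 0.299919 = 0.039604
d₂ = d₁ − σ√T = 0.039604 − 0.299919 = -0.260315
e^{−rT} = e^{−0.0313·1.3524} = 0.958553
N(d₁) = 0.515795,  N(d₂) = 0.397310
Call price V = S·N(d₁) − K·e^{−rT}·N(d₂) = 42.398386 − 33.757931 = 8.640455
ρ = K·T·e^{−rT}·N(d₂) = 45.654226

price = 8.640455
ρ = 45.654226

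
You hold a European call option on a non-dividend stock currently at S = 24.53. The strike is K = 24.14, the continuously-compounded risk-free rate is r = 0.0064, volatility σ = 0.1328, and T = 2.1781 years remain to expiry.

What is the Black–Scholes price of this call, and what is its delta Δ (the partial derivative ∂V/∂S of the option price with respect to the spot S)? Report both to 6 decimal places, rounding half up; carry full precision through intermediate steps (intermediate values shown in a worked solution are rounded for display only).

σ√T = 0.1328·√2.1781 = 0.195991
d₁ = (ln(S/K) + (r+σ²/2)T) / (σ√T) = (ln(24.53/24.14) + (0.0064+0.1328²/2)·2.1781) / 0.195991 = (0.016027 + 0.033146) / 0.195991 = 0.250893
d₂ = d₁ − σ√T = 0.250893 − 0.195991 = 0.054901
e^{−rT} = e^{−0.0064·2.1781} = 0.986157
N(d₁) = 0.599051,  N(d₂) = 0.521891
Call price V = S·N(d₁) − K·e^{−rT}·N(d₂) = 14.694732 − 12.424057 = 2.270675
Δ = N(d₁) = 0.599051

price = 2.270675
Δ = 0.599051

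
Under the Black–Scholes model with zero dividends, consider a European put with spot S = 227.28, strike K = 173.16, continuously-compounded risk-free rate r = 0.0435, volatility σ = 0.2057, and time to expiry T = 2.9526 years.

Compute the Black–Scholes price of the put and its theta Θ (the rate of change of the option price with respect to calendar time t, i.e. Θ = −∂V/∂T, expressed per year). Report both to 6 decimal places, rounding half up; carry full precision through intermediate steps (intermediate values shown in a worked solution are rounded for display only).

σ√T = 0.2057·√2.9526 = 0.353457
d₁ = (ln(S/K) + (r+σ²/2)T) / (σ√T) = (ln(227.28/173.16) + (0.0435+0.2057²/2)·2.9526) / 0.353457 = (0.271967 + 0.190904) / 0.353457 = 1.309553
d₂ = d₁ − σ√T = 1.309553 − 0.353457 = 0.956096
e^{−rT} = e^{−0.0435·2.9526} = 0.879468
N(−d₁) = 0.095174,  N(−d₂) = 0.169512
Put price V = K·e^{−rT}·N(−d₂) − S·N(−d₁) = 25.814733 − 21.631038 = 4.183695
φ(d₁) = (1/√(2π))·e^{−d₁²/2} = 0.169246
Θ = −S·φ(d₁)·σ/(2√T) + r·K·e^{−rT}·N(−d₂) = −2.302402 + 1.122941 = -1.179461

price = 4.183695
Θ = -1.179461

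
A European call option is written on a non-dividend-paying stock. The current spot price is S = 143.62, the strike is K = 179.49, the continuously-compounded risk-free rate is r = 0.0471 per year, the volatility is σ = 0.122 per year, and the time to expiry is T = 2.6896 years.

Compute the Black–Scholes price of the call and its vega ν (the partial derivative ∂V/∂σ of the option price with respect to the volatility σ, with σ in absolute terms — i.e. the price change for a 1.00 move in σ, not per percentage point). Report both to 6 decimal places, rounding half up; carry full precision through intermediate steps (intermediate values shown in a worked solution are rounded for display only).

σ√T = 0.122·√2.6896 = 0.200080
d₁ = (ln(S/K) + (r+σ²/2)T) / (σ√T) = (ln(143.62/179.49) + (0.0471+0.122²/2)·2.6896) / 0.200080 = (-0.222949 + 0.146696) / 0.200080 = -0.381110
d₂ = d₁ − σ√T = -0.381110 − 0.200080 = -0.581190
e^{−rT} = e^{−0.0471·2.6896} = 0.881015
N(d₁) = 0.351561,  N(d₂) = 0.280556
Call price V = S·N(d₁) − K·e^{−rT}·N(d₂) = 50.491185 − 44.365343 = 6.125842
φ(d₁) = (1/√(2π))·e^{−d₁²/2} = 0.370997
ν = S·φ(d₁)·√T = 87.383490

price = 6.125842
ν = 87.383490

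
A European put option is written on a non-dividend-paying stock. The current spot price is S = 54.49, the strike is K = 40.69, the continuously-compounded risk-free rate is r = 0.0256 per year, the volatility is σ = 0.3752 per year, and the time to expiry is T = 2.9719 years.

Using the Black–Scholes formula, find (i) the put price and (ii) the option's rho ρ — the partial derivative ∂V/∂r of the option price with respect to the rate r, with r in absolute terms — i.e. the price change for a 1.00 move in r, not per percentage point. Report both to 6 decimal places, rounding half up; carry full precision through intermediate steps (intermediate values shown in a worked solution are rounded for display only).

price = 5.056829
ρ = -45.157928

σ√T = 0.3752·√2.9719 = 0.646815
d₁ = (ln(S/K) + (r+σ²/2)T) / (σ√T) = (ln(54.49/40.69) + (0.0256+0.3752²/2)·2.9719) / 0.646815 = (0.292035 + 0.285265) / 0.646815 = 0.892528
d₂ = d₁ − σ√T = 0.892528 − 0.646815 = 0.245713
e^{−rT} = e^{−0.0256·2.9719} = 0.926741
N(−d₁) = 0.186055,  N(−d₂) = 0.402952
Put price V = K·e^{−rT}·N(−d₂) − S·N(−d₁) = 15.194969 − 10.138140 = 5.056829
ρ = −K·T·e^{−rT}·N(−d₂) = -45.157928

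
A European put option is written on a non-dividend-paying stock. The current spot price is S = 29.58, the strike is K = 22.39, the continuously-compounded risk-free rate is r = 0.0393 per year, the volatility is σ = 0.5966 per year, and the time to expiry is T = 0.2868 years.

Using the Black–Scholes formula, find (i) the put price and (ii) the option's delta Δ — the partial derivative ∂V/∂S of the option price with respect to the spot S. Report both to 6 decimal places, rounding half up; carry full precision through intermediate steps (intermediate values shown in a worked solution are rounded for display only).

price = 0.804484
Δ = -0.143065

σ√T = 0.5966·√0.2868 = 0.319501
d₁ = (ln(S/K) + (r+σ²/2)T) / (σ√T) = (ln(29.58/22.39) + (0.0393+0.5966²/2)·0.2868) / 0.319501 = (0.278484 + 0.062312) / 0.319501 = 1.066649
d₂ = d₁ − σ√T = 1.066649 − 0.319501 = 0.747147
e^{−rT} = e^{−0.0393·0.2868} = 0.988792
N(−d₁) = 0.143065,  N(−d₂) = 0.227487
Put price V = K·e^{−rT}·N(−d₂) − S·N(−d₁) = 5.036353 − 4.231869 = 0.804484
Δ = −N(−d₁) = -0.143065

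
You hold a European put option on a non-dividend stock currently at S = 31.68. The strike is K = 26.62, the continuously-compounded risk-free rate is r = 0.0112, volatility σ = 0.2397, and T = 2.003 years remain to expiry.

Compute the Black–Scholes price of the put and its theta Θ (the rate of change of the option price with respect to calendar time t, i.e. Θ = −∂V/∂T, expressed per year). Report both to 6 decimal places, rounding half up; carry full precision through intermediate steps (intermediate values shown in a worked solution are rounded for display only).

σ√T = 0.2397·√2.003 = 0.339241
d₁ = (ln(S/K) + (r+σ²/2)T) / (σ√T) = (ln(31.68/26.62) + (0.0112+0.2397²/2)·2.003) / 0.339241 = (0.174023 + 0.079976) / 0.339241 = 0.748726
d₂ = d₁ − σ√T = 0.748726 − 0.339241 = 0.409485
e^{−rT} = e^{−0.0112·2.003} = 0.977816
N(−d₁) = 0.227011,  N(−d₂) = 0.341092
Put price V = K·e^{−rT}·N(−d₂) − S·N(−d₁) = 8.878442 − 7.191715 = 1.686727
φ(d₁) = (1/√(2π))·e^{−d₁²/2} = 0.301425
Θ = −S·φ(d₁)·σ/(2√T) + r·K·e^{−rT}·N(−d₂) = −0.808653 + 0.099439 = -0.709214

price = 1.686727
Θ = -0.709214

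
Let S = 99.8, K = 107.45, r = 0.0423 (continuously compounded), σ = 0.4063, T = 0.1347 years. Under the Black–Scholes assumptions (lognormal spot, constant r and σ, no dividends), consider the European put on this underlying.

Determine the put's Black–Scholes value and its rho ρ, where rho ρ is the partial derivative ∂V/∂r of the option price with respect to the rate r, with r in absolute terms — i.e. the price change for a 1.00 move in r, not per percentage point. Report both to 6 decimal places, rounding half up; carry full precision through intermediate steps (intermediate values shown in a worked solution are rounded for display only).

price = 10.289583
ρ = -10.110072

σ√T = 0.4063·√0.1347 = 0.149118
d₁ = (ln(S/K) + (r+σ²/2)T) / (σ√T) = (ln(99.8/107.45) + (0.0423+0.4063²/2)·0.1347) / 0.149118 = (-0.073857 + 0.016816) / 0.149118 = -0.382526
d₂ = d₁ − σ√T = -0.382526 − 0.149118 = -0.531644
e^{−rT} = e^{−0.0423·0.1347} = 0.994318
N(−d₁) = 0.648964,  N(−d₂) = 0.702514
Put price V = K·e^{−rT}·N(−d₂) − S·N(−d₁) = 75.056210 − 64.766627 = 10.289583
ρ = −K·T·e^{−rT}·N(−d₂) = -10.110072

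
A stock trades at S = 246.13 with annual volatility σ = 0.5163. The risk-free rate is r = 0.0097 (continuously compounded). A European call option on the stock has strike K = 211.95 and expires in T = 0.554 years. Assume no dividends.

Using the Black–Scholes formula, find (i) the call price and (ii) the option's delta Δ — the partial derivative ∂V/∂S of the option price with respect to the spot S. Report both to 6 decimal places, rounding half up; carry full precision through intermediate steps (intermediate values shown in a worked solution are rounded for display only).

σ√T = 0.5163·√0.554 = 0.384288
d₁ = (ln(S/K) + (r+σ²/2)T) / (σ√T) = (ln(246.13/211.95) + (0.0097+0.5163²/2)·0.554) / 0.384288 = (0.149509 + 0.079212) / 0.384288 = 0.595183
d₂ = d₁ − σ√T = 0.595183 − 0.384288 = 0.210895
e^{−rT} = e^{−0.0097·0.554} = 0.994641
N(d₁) = 0.724140,  N(d₂) = 0.583516
Call price V = S·N(d₁) − K·e^{−rT}·N(d₂) = 178.232472 − 123.013283 = 55.219189
Δ = N(d₁) = 0.724140

price = 55.219189
Δ = 0.724140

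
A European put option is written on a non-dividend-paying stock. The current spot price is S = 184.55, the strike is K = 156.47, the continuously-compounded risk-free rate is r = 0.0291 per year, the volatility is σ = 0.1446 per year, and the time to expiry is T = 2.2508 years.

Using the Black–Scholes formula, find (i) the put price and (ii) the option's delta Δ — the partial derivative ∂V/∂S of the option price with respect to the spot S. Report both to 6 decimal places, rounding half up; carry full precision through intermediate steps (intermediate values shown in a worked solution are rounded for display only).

σ√T = 0.1446·√2.2508 = 0.216939
d₁ = (ln(S/K) + (r+σ²/2)T) / (σ√T) = (ln(184.55/156.47) + (0.0291+0.1446²/2)·2.2508) / 0.216939 = (0.165056 + 0.089029) / 0.216939 = 1.171233
d₂ = d₁ − σ√T = 1.171233 − 0.216939 = 0.954294
e^{−rT} = e^{−0.0291·2.2508} = 0.936601
N(−d₁) = 0.120753,  N(−d₂) = 0.169967
Put price V = K·e^{−rT}·N(−d₂) − S·N(−d₁) = 24.908696 − 22.284889 = 2.623807
Δ = −N(−d₁) = -0.120753

price = 2.623807
Δ = -0.120753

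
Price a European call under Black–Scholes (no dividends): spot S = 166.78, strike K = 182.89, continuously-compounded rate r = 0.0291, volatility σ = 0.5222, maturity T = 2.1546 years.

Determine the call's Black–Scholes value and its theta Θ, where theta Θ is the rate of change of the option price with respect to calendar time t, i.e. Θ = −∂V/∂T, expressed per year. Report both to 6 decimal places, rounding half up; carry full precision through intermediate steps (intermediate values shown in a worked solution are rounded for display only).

price = 48.062505
Θ = -12.834944

σ√T = 0.5222·√2.1546 = 0.766514
d₁ = (ln(S/K) + (r+σ²/2)T) / (σ√T) = (ln(166.78/182.89) + (0.0291+0.5222²/2)·2.1546) / 0.766514 = (-0.092209 + 0.356471) / 0.766514 = 0.344758
d₂ = d₁ − σ√T = 0.344758 − 0.766514 = -0.421757
e^{−rT} = e^{−0.0291·2.1546} = 0.939226
N(d₁) = 0.634862,  N(d₂) = 0.336601
Call price V = S·N(d₁) − K·e^{−rT}·N(d₂) = 105.882231 − 57.819725 = 48.062505
φ(d₁) = (1/√(2π))·e^{−d₁²/2} = 0.375924
Θ = −S·φ(d₁)·σ/(2√T) − r·K·e^{−rT}·N(d₂) = −11.152390 − 1.682554 = -12.834944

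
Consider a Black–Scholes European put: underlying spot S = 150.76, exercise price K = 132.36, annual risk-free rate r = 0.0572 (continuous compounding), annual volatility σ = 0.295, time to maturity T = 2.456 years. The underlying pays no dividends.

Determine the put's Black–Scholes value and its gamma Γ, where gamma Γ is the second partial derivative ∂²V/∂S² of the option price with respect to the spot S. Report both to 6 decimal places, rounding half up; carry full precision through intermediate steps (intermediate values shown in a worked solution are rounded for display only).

σ√T = 0.295·√2.456 = 0.462313
d₁ = (ln(S/K) + (r+σ²/2)T) / (σ√T) = (ln(150.76/132.36) + (0.0572+0.295²/2)·2.456) / 0.462313 = (0.130164 + 0.247350) / 0.462313 = 0.816576
d₂ = d₁ − σ√T = 0.816576 − 0.462313 = 0.354262
e^{−rT} = e^{−0.0572·2.456} = 0.868938
N(−d₁) = 0.207086,  N(−d₂) = 0.361571
Put price V = K·e^{−rT}·N(−d₂) − S·N(−d₁) = 41.585256 − 31.220211 = 10.365045
φ(d₁) = (1/√(2π))·e^{−d₁²/2} = 0.285836
Γ = φ(d₁) / (S·σ·√T) = 0.004101

price = 10.365045
Γ = 0.004101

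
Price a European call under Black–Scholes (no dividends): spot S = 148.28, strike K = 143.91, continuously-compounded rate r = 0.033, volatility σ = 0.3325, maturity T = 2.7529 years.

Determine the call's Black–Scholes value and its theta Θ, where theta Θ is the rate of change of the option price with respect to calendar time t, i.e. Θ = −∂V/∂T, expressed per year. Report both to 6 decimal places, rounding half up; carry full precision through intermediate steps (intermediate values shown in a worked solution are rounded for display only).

price = 39.532275
Θ = -7.314410

σ√T = 0.3325·√2.7529 = 0.551680
d₁ = (ln(S/K) + (r+σ²/2)T) / (σ√T) = (ln(148.28/143.91) + (0.033+0.3325²/2)·2.7529) / 0.551680 = (0.029914 + 0.243021) / 0.551680 = 0.494735
d₂ = d₁ − σ√T = 0.494735 − 0.551680 = -0.056945
e^{−rT} = e^{−0.033·2.7529} = 0.913159
N(d₁) = 0.689606,  N(d₂) = 0.477295
Call price V = S·N(d₁) − K·e^{−rT}·N(d₂) = 102.254833 − 62.722558 = 39.532275
φ(d₁) = (1/√(2π))·e^{−d₁²/2} = 0.352988
Θ = −S·φ(d₁)·σ/(2√T) − r·K·e^{−rT}·N(d₂) = −5.244566 − 2.069844 = -7.314410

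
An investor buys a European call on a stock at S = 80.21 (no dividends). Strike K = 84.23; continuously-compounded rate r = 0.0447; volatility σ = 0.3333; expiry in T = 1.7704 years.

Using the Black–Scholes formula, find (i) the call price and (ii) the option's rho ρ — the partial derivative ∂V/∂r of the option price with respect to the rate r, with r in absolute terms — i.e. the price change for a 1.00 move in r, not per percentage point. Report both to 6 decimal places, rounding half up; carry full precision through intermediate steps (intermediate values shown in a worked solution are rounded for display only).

price = 15.091926
ρ = 60.479910

σ√T = 0.3333·√1.7704 = 0.443477
d₁ = (ln(S/K) + (r+σ²/2)T) / (σ√T) = (ln(80.21/84.23) + (0.0447+0.3333²/2)·1.7704) / 0.443477 = (-0.048903 + 0.177473) / 0.443477 = 0.289913
d₂ = d₁ − σ√T = 0.289913 − 0.443477 = -0.153564
e^{−rT} = e^{−0.0447·1.7704} = 0.923913
N(d₁) = 0.614059,  N(d₂) = 0.438977
Call price V = S·N(d₁) − K·e^{−rT}·N(d₂) = 49.253646 − 34.161720 = 15.091926
ρ = K·T·e^{−rT}·N(d₂) = 60.479910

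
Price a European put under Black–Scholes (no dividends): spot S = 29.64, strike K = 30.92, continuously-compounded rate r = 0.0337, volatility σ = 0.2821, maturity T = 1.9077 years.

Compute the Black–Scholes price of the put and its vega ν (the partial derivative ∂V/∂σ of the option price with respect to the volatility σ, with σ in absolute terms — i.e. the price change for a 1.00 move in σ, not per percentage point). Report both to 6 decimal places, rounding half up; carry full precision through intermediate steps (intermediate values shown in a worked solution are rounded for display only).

σ√T = 0.2821·√1.9077 = 0.389635
d₁ = (ln(S/K) + (r+σ²/2)T) / (σ√T) = (ln(29.64/30.92) + (0.0337+0.2821²/2)·1.9077) / 0.389635 = (-0.042278 + 0.140197) / 0.389635 = 0.251309
d₂ = d₁ − σ√T = 0.251309 − 0.389635 = -0.138326
e^{−rT} = e^{−0.0337·1.9077} = 0.937733
N(−d₁) = 0.400788,  N(−d₂) = 0.555009
Put price V = K·e^{−rT}·N(−d₂) − S·N(−d₁) = 16.092320 − 11.879344 = 4.212976
φ(d₁) = (1/√(2π))·e^{−d₁²/2} = 0.386541
ν = S·φ(d₁)·√T = 15.824467

price = 4.212976
ν = 15.824467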